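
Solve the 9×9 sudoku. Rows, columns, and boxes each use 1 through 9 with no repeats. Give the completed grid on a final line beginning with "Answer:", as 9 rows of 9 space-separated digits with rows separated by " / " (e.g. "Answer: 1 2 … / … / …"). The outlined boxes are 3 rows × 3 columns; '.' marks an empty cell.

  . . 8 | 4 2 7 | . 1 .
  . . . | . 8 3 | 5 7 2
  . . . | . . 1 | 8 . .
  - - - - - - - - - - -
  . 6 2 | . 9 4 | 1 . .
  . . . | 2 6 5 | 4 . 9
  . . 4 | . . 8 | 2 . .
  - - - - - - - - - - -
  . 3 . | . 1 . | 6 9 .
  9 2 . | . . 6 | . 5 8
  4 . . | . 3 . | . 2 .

Step 1. [r8c4∈{7}] nothing but 7 survives at r8c4 ⇒ r8c4=7.
Step 2. [r6c2∈{1,5,7,9}] row 6 places 9 nowhere but r6c2, so r6c2=9.
Step 3. [r9c3∈{1,5,6,7}] row 9 places 6 nowhere but r9c3, so r9c3=6.
Step 4. [r1c2∈{5}] nothing but 5 survives at r1c2, so r1c2=5.
Step 5. [r3c8∈{3,4,6}] 4 has one home in col 8: r3c8 ⇒ r3c8=4.
Step 6. [r9c4∈{5,8,9}] in row 9, 5 fits only at r9c4. So r9c4=5.
Step 7. [r3c2∈{7}] nothing but 7 survives at r3c2 ⇒ r3c2=7.
Step 8. [r4c4∈{3}] nothing but 3 survives at r4c4. So r4c4=3.
Step 9. [r9c2∈{1,8}] r9c2 is the only open cell in row 9 admitting 8, so r9c2=8.
Step 10. [r5c2∈{1}] nothing but 1 survives at r5c2, so r5c2=1.
Step 11. [r4c8∈{8}] r4c8 has the single candidate 8. So r4c8=8.
Step 12. [r5c8∈{3}] r5c8 has the single candidate 3, so r5c8=3.
Step 13. [r3c3∈{3,9}] across col 3, 3 lands solely at r3c3, so r3c3=3.
Step 14. [r3c9∈{6}] r3c9's peers cover all but 6, so r3c9=6.
Step 15. [r5c3∈{7}] r5c3 is down to just 7. So r5c3=7.
Step 16. [r4c9∈{5,7}] in row 4, 7 fits only at r4c9 ⇒ r4c9=7.
Step 17. [r2c4∈{6,9}] in col 4, 6 fits only at r2c4 ⇒ r2c4=6.
Step 18. [r4c1∈{5}] only 5 remains possible at r4c1, so r4c1=5.
Step 19. [r8c3∈{1}] only 1 remains possible at r8c3 ⇒ r8c3=1.
Step 20. [r1c9∈{3}] only 3 remains possible at r1c9 ⇒ r1c9=3.
Step 21. [r3c4∈{9}] nothing but 9 survives at r3c4. So r3c4=9.
Step 22. [r5c1∈{8}] r5c1 has the single candidate 8, so r5c1=8.
Step 23. [r6c9∈{5}] r6c9 is down to just 5, so r6c9=5.
Step 24. [r9c6∈{9}] r9c6 is down to just 9 ⇒ r9c6=9.
Step 25. [r2c3∈{9}] nothing but 9 survives at r2c3. So r2c3=9.
Step 26. [r7c4∈{8}] r7c4's peers cover all but 8. So r7c4=8.
Step 27. [r8c5∈{4}] nothing but 4 survives at r8c5. So r8c5=4.
Step 28. [r9c9∈{1}] r9c9's peers cover all but 1, so r9c9=1.
Step 29. [r7c3∈{5}] nothing but 5 survives at r7c3 ⇒ r7c3=5.
Step 30. [r6c1∈{3}] r6c1 has the single candidate 3 ⇒ r6c1=3.
Step 31. [r1c1∈{6}] r1c1 has the single candidate 6 ⇒ r1c1=6.
Step 32. [r3c1∈{2}] r3c1 is down to just 2, so r3c1=2.
Step 33. [r6c4∈{1}] nothing but 1 survives at r6c4, so r6c4=1.
Step 34. [r3c5∈{5}] r3c5's peers cover all but 5 ⇒ r3c5=5.
Step 35. [r8c7∈{3}] r8c7 is down to just 3. So r8c7=3.
Step 36. [r6c8∈{6}] r6c8 is down to just 6. So r6c8=6.
Step 37. [r2c1∈{1}] only 1 remains possible at r2c1, so r2c1=1.
Step 38. [r7c1∈{7}] r7c1 has the single candidate 7, so r7c1=7.
Step 39. [r7c9∈{4}] nothing but 4 survives at r7c9 ⇒ r7c9=4.
Step 40. [r6c5∈{7}] nothing but 7 survives at r6c5 ⇒ r6c5=7.
Step 41. [r9c7∈{7}] r9c7's peers cover all but 7 ⇒ r9c7=7.
Step 42. [r2c2∈{4}] nothing but 4 survives at r2c2. So r2c2=4.
Step 43. [r7c6∈{2}] only 2 remains possible at r7c6, so r7c6=2.
Step 44. [r1c7∈{9}] nothing but 9 survives at r1c7, so r1c7=9.

Answer: 6 5 8 4 2 7 9 1 3 / 1 4 9 6 8 3 5 7 2 / 2 7 3 9 5 1 8 4 6 / 5 6 2 3 9 4 1 8 7 / 8 1 7 2 6 5 4 3 9 / 3 9 4 1 7 8 2 6 5 / 7 3 5 8 1 2 6 9 4 / 9 2 1 7 4 6 3 5 8 / 4 8 6 5 3 9 7 2 1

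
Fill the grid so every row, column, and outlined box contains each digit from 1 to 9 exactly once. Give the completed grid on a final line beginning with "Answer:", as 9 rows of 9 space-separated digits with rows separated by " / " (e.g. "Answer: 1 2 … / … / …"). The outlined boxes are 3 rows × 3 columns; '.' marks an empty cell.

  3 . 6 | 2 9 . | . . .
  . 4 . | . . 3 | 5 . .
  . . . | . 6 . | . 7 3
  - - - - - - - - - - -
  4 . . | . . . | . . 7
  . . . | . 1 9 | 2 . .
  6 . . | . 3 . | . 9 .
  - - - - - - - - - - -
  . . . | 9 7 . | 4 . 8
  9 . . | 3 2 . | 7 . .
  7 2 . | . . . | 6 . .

Step 1. [r2c5∈{8}] r2c5 has the single candidate 8 ⇒ r2c5=8.
Step 2. [r4c5∈{5}] r4c5's peers cover all but 5. So r4c5=5.
Step 3. [r2c9∈{1,2,6,9}] col 9 places 2 nowhere but r2c9 ⇒ r2c9=2.
Step 4. [r2c1∈{1}] r2c1's peers cover all but 1. So r2c1=1.
Step 5. [r7c1∈{5}] nothing but 5 survives at r7c1, so r7c1=5.
Step 6. [r5c1∈{8}] r5c1's peers cover all but 8, so r5c1=8.
Step 7. [r4c7∈{1,3,8}] across col 7, 3 lands solely at r4c7, so r4c7=3.
Step 8. [r5c9∈{4,5,6}] in col 9, 6 fits only at r5c9. So r5c9=6.
Step 9. [r9c5∈{4}] r9c5's peers cover all but 4. So r9c5=4.
Step 10. [r3c7∈{1,8,9}] 9 has one home in col 7: r3c7. So r3c7=9.
Step 11. [r2c4∈{7}] r2c4 is down to just 7 ⇒ r2c4=7.
Step 12. [r6c6∈{2,4,7,8}] col 6 places 7 nowhere but r6c6. So r6c6=7.
Step 13. [r6c3∈{1,2,5}] in row 6, 2 fits only at r6c3. So r6c3=2.
Step 14. [r5c3∈{3,5,7}] col 3 places 7 nowhere but r5c3 ⇒ r5c3=7.
Step 15. [r3c3∈{5,8}] across col 3, 5 lands solely at r3c3 ⇒ r3c3=5.
Step 16. [r9c4∈{1,5,8}] r9c4 is the only open cell in col 4 admitting 5. So r9c4=5.
Step 17. [r5c4∈{4}] only 4 remains possible at r5c4 ⇒ r5c4=4.
Step 18. [r1c8∈{1,4,8}] r1c8 is the only open cell in col 8 admitting 4. So r1c8=4.
Step 19. [r1c9∈{1}] r1c9 has the single candidate 1 ⇒ r1c9=1.
Step 20. [r4c8∈{1,8}] in col 8, 8 fits only at r4c8, so r4c8=8.
Step 21. [r5c8∈{5}] r5c8 is down to just 5 ⇒ r5c8=5.
Step 22. [r8c8∈{1}] nothing but 1 survives at r8c8 ⇒ r8c8=1.
Step 23. [r4c2∈{1,9}] col 2 places 9 nowhere but r4c2. So r4c2=9.
Step 24. [r4c3∈{1}] r4c3 is down to just 1 ⇒ r4c3=1.
Step 25. [r7c2∈{1,3,6}] 1 has one home in col 2: r7c2, so r7c2=1.
Step 26. [r7c3∈{3}] r7c3 is down to just 3, so r7c3=3.
Step 27. [r9c3∈{8}] r9c3 is down to just 8, so r9c3=8.
Step 28. [r7c6∈{6}] r7c6 has the single candidate 6 ⇒ r7c6=6.
Step 29. [r9c6∈{1}] only 1 remains possible at r9c6, so r9c6=1.
Step 30. [r1c7∈{8}] r1c7 is down to just 8. So r1c7=8.
Step 31. [r1c6∈{5}] r1c6 has the single candidate 5 ⇒ r1c6=5.
Step 32. [r8c3∈{4}] r8c3's peers cover all but 4 ⇒ r8c3=4.
Step 33. [r6c7∈{1}] only 1 remains possible at r6c7, so r6c7=1.
Step 34. [r3c2∈{8}] nothing but 8 survives at r3c2. So r3c2=8.
Step 35. [r9c8∈{3}] r9c8 is down to just 3, so r9c8=3.
Step 36. [r9c9∈{9}] nothing but 9 survives at r9c9. So r9c9=9.
Step 37. [r2c8∈{6}] r2c8 is down to just 6. So r2c8=6.
Step 38. [r3c6∈{4}] r3c6 has the single candidate 4, so r3c6=4.
Step 39. [r4c4∈{6}] only 6 remains possible at r4c4 ⇒ r4c4=6.
Step 40. [r6c4∈{8}] nothing but 8 survives at r6c4 ⇒ r6c4=8.
Step 41. [r2c3∈{9}] r2c3 is down to just 9. So r2c3=9.
Step 42. [r5c2∈{3}] only 3 remains possible at r5c2. So r5c2=3.
Step 43. [r4c6∈{2}] r4c6 is down to just 2. So r4c6=2.
Step 44. [r8c6∈{8}] nothing but 8 survives at r8c6. So r8c6=8.
Step 45. [r6c2∈{5}] only 5 remains possible at r6c2 ⇒ r6c2=5.
Step 46. [r3c1∈{2}] r3c1 has the single candidate 2. So r3c1=2.
Step 47. [r1c2∈{7}] r1c2 is down to just 7. So r1c2=7.
Step 48. [r8c2∈{6}] nothing but 6 survives at r8c2 ⇒ r8c2=6.
Step 49. [r3c4∈{1}] r3c4 is down to just 1, so r3c4=1.
Step 50. [r8c9∈{5}] only 5 remains possible at r8c9. So r8c9=5.
Step 51. [r6c9∈{4}] r6c9 is down to just 4, so r6c9=4.
Step 52. [r7c8∈{2}] only 2 remains possible at r7c8, so r7c8=2.

Answer: 3 7 6 2 9 5 8 4 1 / 1 4 9 7 8 3 5 6 2 / 2 8 5 1 6 4 9 7 3 / 4 9 1 6 5 2 3 8 7 / 8 3 7 4 1 9 2 5 6 / 6 5 2 8 3 7 1 9 4 / 5 1 3 9 7 6 4 2 8 / 9 6 4 3 2 8 7 1 5 / 7 2 8 5 4 1 6 3 9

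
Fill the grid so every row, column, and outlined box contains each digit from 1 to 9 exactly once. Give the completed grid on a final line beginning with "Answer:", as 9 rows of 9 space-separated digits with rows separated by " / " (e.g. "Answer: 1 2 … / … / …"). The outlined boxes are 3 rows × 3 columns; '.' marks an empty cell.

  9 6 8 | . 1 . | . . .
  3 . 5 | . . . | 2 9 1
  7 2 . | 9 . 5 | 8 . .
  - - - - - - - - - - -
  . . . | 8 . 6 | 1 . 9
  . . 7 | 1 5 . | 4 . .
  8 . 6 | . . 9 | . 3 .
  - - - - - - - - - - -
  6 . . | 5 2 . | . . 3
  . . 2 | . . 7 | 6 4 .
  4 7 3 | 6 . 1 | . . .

Step 1. [r3c5∈{3,4,6}] r3c5 is the only open cell in row 3 admitting 3, so r3c5=3.
Step 2. [r2c2∈{4}] r2c2 is down to just 4. So r2c2=4.
Step 3. [r7c8∈{1,7,8}] in col 8, 1 fits only at r7c8 ⇒ r7c8=1.
Step 4. [r5c1∈{2}] r5c1 has the single candidate 2, so r5c1=2.
Step 5. [r4c1∈{5}] r4c1 has the single candidate 5 ⇒ r4c1=5.
Step 6. [r8c2∈{1,5,8,9}] col 2 places 5 nowhere but r8c2, so r8c2=5.
Step 7. [r8c9∈{8}] r8c9 has the single candidate 8. So r8c9=8.
Step 8. [r6c4∈{2,4,7}] in box 5, 2 fits only at r6c4 ⇒ r6c4=2.
Step 9. [r7c7∈{7,9}] in row 7, 7 fits only at r7c7 ⇒ r7c7=7.
Step 10. [r1c4∈{4,7}] across col 4, 4 lands solely at r1c4 ⇒ r1c4=4.
Step 11. [r6c7∈{5}] r6c7 has the single candidate 5 ⇒ r6c7=5.
Step 12. [r6c9∈{7}] r6c9 is down to just 7 ⇒ r6c9=7.
Step 13. [r9c5∈{8,9}] row 9 places 8 nowhere but r9c5. So r9c5=8.
Step 14. [r4c5∈{4,7}] r4c5 is the only open cell in row 4 admitting 7 ⇒ r4c5=7.
Step 15. [r3c8∈{6}] r3c8 has the single candidate 6. So r3c8=6.
Step 16. [r1c9∈{5}] only 5 remains possible at r1c9, so r1c9=5.
Step 17. [r5c2∈{3,9}] 9 has one home in row 5: r5c2. So r5c2=9.
Step 18. [r9c9∈{2}] nothing but 2 survives at r9c9. So r9c9=2.
Step 19. [r7c3∈{9}] r7c3's peers cover all but 9. So r7c3=9.
Step 20. [r7c6∈{4}] r7c6's peers cover all but 4. So r7c6=4.
Step 21. [r1c6∈{2}] nothing but 2 survives at r1c6 ⇒ r1c6=2.
Step 22. [r3c9∈{4}] nothing but 4 survives at r3c9, so r3c9=4.
Step 23. [r5c9∈{6}] r5c9 is down to just 6, so r5c9=6.
Step 24. [r6c2∈{1}] r6c2 is down to just 1 ⇒ r6c2=1.
Step 25. [r8c1∈{1}] r8c1 has the single candidate 1, so r8c1=1.
Step 26. [r7c2∈{8}] only 8 remains possible at r7c2. So r7c2=8.
Step 27. [r2c5∈{6}] r2c5's peers cover all but 6. So r2c5=6.
Step 28. [r4c3∈{4}] r4c3's peers cover all but 4. So r4c3=4.
Step 29. [r8c5∈{9}] nothing but 9 survives at r8c5. So r8c5=9.
Step 30. [r1c7∈{3}] r1c7 is down to just 3. So r1c7=3.
Step 31. [r4c8∈{2}] r4c8's peers cover all but 2. So r4c8=2.
Step 32. [r1c8∈{7}] r1c8 has the single candidate 7, so r1c8=7.
Step 33. [r2c4∈{7}] r2c4's peers cover all but 7. So r2c4=7.
Step 34. [r6c5∈{4}] nothing but 4 survives at r6c5, so r6c5=4.
Step 35. [r8c4∈{3}] only 3 remains possible at r8c4 ⇒ r8c4=3.
Step 36. [r4c2∈{3}] r4c2's peers cover all but 3. So r4c2=3.
Step 37. [r9c7∈{9}] only 9 remains possible at r9c7 ⇒ r9c7=9.
Step 38. [r3c3∈{1}] nothing but 1 survives at r3c3 ⇒ r3c3=1.
Step 39. [r9c8∈{5}] r9c8's peers cover all but 5. So r9c8=5.
Step 40. [r5c8∈{8}] r5c8 is down to just 8, so r5c8=8.
Step 41. [r2c6∈{8}] r2c6's peers cover all but 8. So r2c6=8.
Step 42. [r5c6∈{3}] nothing but 3 survives at r5c6, so r5c6=3.

Answer: 9 6 8 4 1 2 3 7 5 / 3 4 5 7 6 8 2 9 1 / 7 2 1 9 3 5 8 6 4 / 5 3 4 8 7 6 1 2 9 / 2 9 7 1 5 3 4 8 6 / 8 1 6 2 4 9 5 3 7 / 6 8 9 5 2 4 7 1 3 / 1 5 2 3 9 7 6 4 8 / 4 7 3 6 8 1 9 5 2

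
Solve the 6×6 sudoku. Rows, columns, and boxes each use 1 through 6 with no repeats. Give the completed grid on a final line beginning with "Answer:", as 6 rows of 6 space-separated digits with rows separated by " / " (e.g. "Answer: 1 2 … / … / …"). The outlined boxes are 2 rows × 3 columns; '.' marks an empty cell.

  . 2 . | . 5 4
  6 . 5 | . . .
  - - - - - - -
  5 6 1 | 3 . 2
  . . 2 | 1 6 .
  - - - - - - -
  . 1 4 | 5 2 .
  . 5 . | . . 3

Step 1. [r1c3∈{3}] only 3 remains possible at r1c3 ⇒ r1c3=3.
Step 2. [r4c1∈{3,4}] col 1 places 4 nowhere but r4c1. So r4c1=4.
Step 3. [r6c4∈{4,6}] r6c4 is the only open cell in col 4 admitting 4. So r6c4=4.
Step 4. [r2c5∈{1,3}] row 2 places 3 nowhere but r2c5. So r2c5=3.
Step 5. [r6c1∈{2}] only 2 remains possible at r6c1. So r6c1=2.
Step 6. [r4c6∈{5}] r4c6's peers cover all but 5 ⇒ r4c6=5.
Step 7. [r4c2∈{3}] nothing but 3 survives at r4c2, so r4c2=3.
Step 8. [r1c4∈{6}] r1c4 has the single candidate 6 ⇒ r1c4=6.
Step 9. [r2c6∈{1}] r2c6 has the single candidate 1. So r2c6=1.
Step 10. [r1c1∈{1}] r1c1's peers cover all but 1 ⇒ r1c1=1.
Step 11. [r2c2∈{4}] nothing but 4 survives at r2c2 ⇒ r2c2=4.
Step 12. [r6c3∈{6}] nothing but 6 survives at r6c3, so r6c3=6.
Step 13. [r6c5∈{1}] r6c5 is down to just 1, so r6c5=1.
Step 14. [r5c1∈{3}] r5c1 has the single candidate 3 ⇒ r5c1=3.
Step 15. [r2c4∈{2}] r2c4 has the single candidate 2, so r2c4=2.
Step 16. [r5c6∈{6}] nothing but 6 survives at r5c6, so r5c6=6.
Step 17. [r3c5∈{4}] only 4 remains possible at r3c5. So r3c5=4.

Answer: 1 2 3 6 5 4 / 6 4 5 2 3 1 / 5 6 1 3 4 2 / 4 3 2 1 6 5 / 3 1 4 5 2 6 / 2 5 6 4 1 3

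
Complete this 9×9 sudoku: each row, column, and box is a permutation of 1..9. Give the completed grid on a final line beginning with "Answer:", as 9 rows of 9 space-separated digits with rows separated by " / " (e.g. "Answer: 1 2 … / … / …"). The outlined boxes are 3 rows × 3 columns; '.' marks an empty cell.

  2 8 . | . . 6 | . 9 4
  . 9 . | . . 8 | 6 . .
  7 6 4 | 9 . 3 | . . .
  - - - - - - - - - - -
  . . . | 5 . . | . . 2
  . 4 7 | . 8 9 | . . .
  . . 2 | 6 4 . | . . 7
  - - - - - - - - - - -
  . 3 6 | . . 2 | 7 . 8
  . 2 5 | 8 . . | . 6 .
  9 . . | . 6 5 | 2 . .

Step 1. [r4c2∈{1}] nothing but 1 survives at r4c2. So r4c2=1.
Step 2. [r2c1∈{1,3,5}] 5 has one home in box 1: r2c1 ⇒ r2c1=5.
Step 3. [r6c7∈{1,3,5,8,9}] 9 has one home in row 6: r6c7, so r6c7=9.
Step 4. [r8c6∈{1,4,7}] r8c6 is the only open cell in col 6 admitting 4 ⇒ r8c6=4.
Step 5. [r7c4∈{1}] nothing but 1 survives at r7c4. So r7c4=1.
Step 6. [r8c5∈{3,7,9}] row 8 places 7 nowhere but r8c5, so r8c5=7.
Step 7. [r4c5∈{3}] r4c5's peers cover all but 3 ⇒ r4c5=3.
Step 8. [r7c8∈{4,5}] across row 7, 5 lands solely at r7c8. So r7c8=5.
Step 9. [r5c9∈{1,3,5,6}] r5c9 is the only open cell in col 9 admitting 6. So r5c9=6.
Step 10. [r3c9∈{1,5}] 5 has one home in col 9: r3c9 ⇒ r3c9=5.
Step 11. [r2c8∈{1,2,3,7}] r2c8 is the only open cell in col 8 admitting 7. So r2c8=7.
Step 12. [r8c1∈{1}] nothing but 1 survives at r8c1. So r8c1=1.
Step 13. [r8c7∈{3}] r8c7's peers cover all but 3 ⇒ r8c7=3.
Step 14. [r1c7∈{1}] r1c7's peers cover all but 1 ⇒ r1c7=1.
Step 15. [r5c8∈{1,3}] across row 5, 1 lands solely at r5c8, so r5c8=1.
Step 16. [r3c5∈{1,2}] row 3 places 1 nowhere but r3c5, so r3c5=1.
Step 17. [r6c8∈{3,8}] col 8 places 3 nowhere but r6c8, so r6c8=3.
Step 18. [r3c7∈{8}] only 8 remains possible at r3c7, so r3c7=8.
Step 19. [r4c8∈{4,8}] in col 8, 8 fits only at r4c8, so r4c8=8.
Step 20. [r2c4∈{2,4}] in row 2, 4 fits only at r2c4 ⇒ r2c4=4.
Step 21. [r2c3∈{1,3}] row 2 places 1 nowhere but r2c3. So r2c3=1.
Step 22. [r2c5∈{2}] only 2 remains possible at r2c5 ⇒ r2c5=2.
Step 23. [r7c1∈{4}] r7c1 is down to just 4, so r7c1=4.
Step 24. [r6c6∈{1}] nothing but 1 survives at r6c6. So r6c6=1.
Step 25. [r5c4∈{2}] only 2 remains possible at r5c4 ⇒ r5c4=2.
Step 26. [r1c4∈{7}] r1c4's peers cover all but 7 ⇒ r1c4=7.
Step 27. [r5c7∈{5}] r5c7 has the single candidate 5, so r5c7=5.
Step 28. [r2c9∈{3}] nothing but 3 survives at r2c9 ⇒ r2c9=3.
Step 29. [r5c1∈{3}] r5c1's peers cover all but 3, so r5c1=3.
Step 30. [r4c1∈{6}] r4c1 has the single candidate 6, so r4c1=6.
Step 31. [r4c6∈{7}] r4c6's peers cover all but 7, so r4c6=7.
Step 32. [r4c7∈{4}] r4c7 is down to just 4 ⇒ r4c7=4.
Step 33. [r9c8∈{4}] r9c8 is down to just 4 ⇒ r9c8=4.
Step 34. [r9c9∈{1}] r9c9 is down to just 1 ⇒ r9c9=1.
Step 35. [r9c4∈{3}] only 3 remains possible at r9c4. So r9c4=3.
Step 36. [r4c3∈{9}] only 9 remains possible at r4c3 ⇒ r4c3=9.
Step 37. [r1c3∈{3}] r1c3's peers cover all but 3. So r1c3=3.
Step 38. [r7c5∈{9}] r7c5 has the single candidate 9 ⇒ r7c5=9.
Step 39. [r6c2∈{5}] r6c2's peers cover all but 5, so r6c2=5.
Step 40. [r8c9∈{9}] nothing but 9 survives at r8c9. So r8c9=9.
Step 41. [r6c1∈{8}] r6c1's peers cover all but 8 ⇒ r6c1=8.
Step 42. [r9c3∈{8}] r9c3 has the single candidate 8 ⇒ r9c3=8.
Step 43. [r1c5∈{5}] nothing but 5 survives at r1c5, so r1c5=5.
Step 44. [r3c8∈{2}] nothing but 2 survives at r3c8. So r3c8=2.
Step 45. [r9c2∈{7}] r9c2's peers cover all but 7 ⇒ r9c2=7.

Answer: 2 8 3 7 5 6 1 9 4 / 5 9 1 4 2 8 6 7 3 / 7 6 4 9 1 3 8 2 5 / 6 1 9 5 3 7 4 8 2 / 3 4 7 2 8 9 5 1 6 / 8 5 2 6 4 1 9 3 7 / 4 3 6 1 9 2 7 5 8 / 1 2 5 8 7 4 3 6 9 / 9 7 8 3 6 5 2 4 1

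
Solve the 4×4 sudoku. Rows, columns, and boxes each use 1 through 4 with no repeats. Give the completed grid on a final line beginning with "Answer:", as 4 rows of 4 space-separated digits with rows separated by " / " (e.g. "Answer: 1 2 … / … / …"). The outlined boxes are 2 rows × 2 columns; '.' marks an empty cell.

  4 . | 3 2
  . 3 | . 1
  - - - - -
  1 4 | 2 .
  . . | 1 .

Step 1. [r4c1∈{2,3}] 3 has one home in col 1: r4c1, so r4c1=3.
Step 2. [r4c2∈{2}] r4c2's peers cover all but 2. So r4c2=2.
Step 3. [r4c4∈{4}] r4c4 has the single candidate 4. So r4c4=4.
Step 4. [r3c4∈{3}] r3c4 is down to just 3, so r3c4=3.
Step 5. [r1c2∈{1}] r1c2 is down to just 1. So r1c2=1.
Step 6. [r2c3∈{4}] only 4 remains possible at r2c3. So r2c3=4.
Step 7. [r2c1∈{2}] r2c1 is down to just 2 ⇒ r2c1=2.

Answer: 4 1 3 2 / 2 3 4 1 / 1 4 2 3 / 3 2 1 4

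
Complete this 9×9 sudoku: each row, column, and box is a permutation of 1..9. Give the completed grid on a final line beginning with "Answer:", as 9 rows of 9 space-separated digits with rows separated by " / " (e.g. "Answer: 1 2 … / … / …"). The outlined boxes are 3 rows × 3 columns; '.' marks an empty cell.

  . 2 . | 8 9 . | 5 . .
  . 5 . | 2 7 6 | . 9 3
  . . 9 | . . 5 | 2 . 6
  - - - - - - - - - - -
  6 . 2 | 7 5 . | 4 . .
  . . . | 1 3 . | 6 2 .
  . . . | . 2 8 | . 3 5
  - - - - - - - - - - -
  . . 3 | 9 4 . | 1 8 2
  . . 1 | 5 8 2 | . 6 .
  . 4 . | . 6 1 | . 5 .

Step 1. [r2c1∈{1,4,8}] row 2 places 1 nowhere but r2c1 ⇒ r2c1=1.
Step 2. [r2c3∈{4,8}] r2c3 is the only open cell in row 2 admitting 4. So r2c3=4.
Step 3. [r6c3∈{7}] r6c3's peers cover all but 7. So r6c3=7.
Step 4. [r6c7∈{9}] r6c7 is down to just 9, so r6c7=9.
Step 5. [r4c2∈{1,3,8,9}] across row 4, 3 lands solely at r4c2 ⇒ r4c2=3.
Step 6. [r5c9∈{7,8}] 7 has one home in row 5: r5c9, so r5c9=7.
Step 7. [r4c8∈{1}] r4c8's peers cover all but 1. So r4c8=1.
Step 8. [r1c6∈{3,4}] 3 has one home in col 6: r1c6, so r1c6=3.
Step 9. [r1c1∈{7}] nothing but 7 survives at r1c1. So r1c1=7.
Step 10. [r8c1∈{9}] r8c1's peers cover all but 9, so r8c1=9.
Step 11. [r5c6∈{4,9}] col 6 places 4 nowhere but r5c6. So r5c6=4.
Step 12. [r5c3∈{5,8}] 5 has one home in col 3: r5c3, so r5c3=5.
Step 13. [r5c1∈{8}] r5c1's peers cover all but 8, so r5c1=8.
Step 14. [r8c7∈{3,7}] 3 has one home in row 8: r8c7. So r8c7=3.
Step 15. [r1c8∈{4}] nothing but 4 survives at r1c8, so r1c8=4.
Step 16. [r7c2∈{6,7}] across row 7, 6 lands solely at r7c2. So r7c2=6.
Step 17. [r9c9∈{9}] r9c9's peers cover all but 9. So r9c9=9.
Step 18. [r2c7∈{8}] r2c7 is down to just 8. So r2c7=8.
Step 19. [r1c9∈{1}] only 1 remains possible at r1c9. So r1c9=1.
Step 20. [r6c4∈{6}] only 6 remains possible at r6c4. So r6c4=6.
Step 21. [r6c2∈{1}] nothing but 1 survives at r6c2. So r6c2=1.
Step 22. [r3c4∈{4}] nothing but 4 survives at r3c4, so r3c4=4.
Step 23. [r4c9∈{8}] r4c9 has the single candidate 8. So r4c9=8.
Step 24. [r3c5∈{1}] only 1 remains possible at r3c5. So r3c5=1.
Step 25. [r8c9∈{4}] only 4 remains possible at r8c9 ⇒ r8c9=4.
Step 26. [r9c4∈{3}] only 3 remains possible at r9c4. So r9c4=3.
Step 27. [r9c3∈{8}] nothing but 8 survives at r9c3 ⇒ r9c3=8.
Step 28. [r9c1∈{2}] r9c1 has the single candidate 2 ⇒ r9c1=2.
Step 29. [r3c1∈{3}] r3c1 is down to just 3, so r3c1=3.
Step 30. [r3c2∈{8}] nothing but 8 survives at r3c2, so r3c2=8.
Step 31. [r8c2∈{7}] r8c2 has the single candidate 7 ⇒ r8c2=7.
Step 32. [r9c7∈{7}] only 7 remains possible at r9c7 ⇒ r9c7=7.
Step 33. [r6c1∈{4}] r6c1 has the single candidate 4, so r6c1=4.
Step 34. [r7c6∈{7}] r7c6 has the single candidate 7 ⇒ r7c6=7.
Step 35. [r4c6∈{9}] r4c6 has the single candidate 9 ⇒ r4c6=9.
Step 36. [r7c1∈{5}] r7c1's peers cover all but 5, so r7c1=5.
Step 37. [r1c3∈{6}] only 6 remains possible at r1c3. So r1c3=6.
Step 38. [r5c2∈{9}] r5c2 has the single candidate 9, so r5c2=9.
Step 39. [r3c8∈{7}] only 7 remains possible at r3c8 ⇒ r3c8=7.

Answer: 7 2 6 8 9 3 5 4 1 / 1 5 4 2 7 6 8 9 3 / 3 8 9 4 1 5 2 7 6 / 6 3 2 7 5 9 4 1 8 / 8 9 5 1 3 4 6 2 7 / 4 1 7 6 2 8 9 3 5 / 5 6 3 9 4 7 1 8 2 / 9 7 1 5 8 2 3 6 4 / 2 4 8 3 6 1 7 5 9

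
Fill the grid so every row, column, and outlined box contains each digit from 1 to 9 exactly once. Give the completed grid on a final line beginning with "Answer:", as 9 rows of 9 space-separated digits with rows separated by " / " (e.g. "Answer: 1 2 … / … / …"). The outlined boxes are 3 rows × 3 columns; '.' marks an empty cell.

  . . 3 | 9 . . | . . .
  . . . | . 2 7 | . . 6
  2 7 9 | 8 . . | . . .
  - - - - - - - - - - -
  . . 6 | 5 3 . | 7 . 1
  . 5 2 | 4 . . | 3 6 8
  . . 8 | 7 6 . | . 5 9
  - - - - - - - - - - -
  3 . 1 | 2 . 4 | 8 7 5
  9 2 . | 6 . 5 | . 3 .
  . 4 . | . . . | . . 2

Step 1. [r9c1∈{5,6,7,8}] in box 7, 8 fits only at r9c1 ⇒ r9c1=8.
Step 2. [r2c3∈{4,5}] col 3 places 4 nowhere but r2c3, so r2c3=4.
Step 3. [r1c1∈{1,5,6}] 6 has one home in col 1: r1c1 ⇒ r1c1=6.
Step 4. [r1c6∈{1}] only 1 remains possible at r1c6 ⇒ r1c6=1.
Step 5. [r9c4∈{1,3}] col 4 places 1 nowhere but r9c4, so r9c4=1.
Step 6. [r9c8∈{9}] r9c8 has the single candidate 9, so r9c8=9.
Step 7. [r8c7∈{1,4}] row 8 places 1 nowhere but r8c7 ⇒ r8c7=1.
Step 8. [r2c1∈{1,5}] in col 1, 5 fits only at r2c1, so r2c1=5.
Step 9. [r2c2∈{1,8}] r2c2 is the only open cell in box 1 admitting 1, so r2c2=1.
Step 10. [r6c1∈{1,4}] 1 has one home in row 6: r6c1, so r6c1=1.
Step 11. [r6c7∈{2,4}] across row 6, 4 lands solely at r6c7 ⇒ r6c7=4.
Step 12. [r3c7∈{5}] only 5 remains possible at r3c7, so r3c7=5.
Step 13. [r3c5∈{4}] only 4 remains possible at r3c5. So r3c5=4.
Step 14. [r1c8∈{2,4,8}] in col 8, 4 fits only at r1c8 ⇒ r1c8=4.
Step 15. [r4c6∈{2,8,9}] row 4 places 8 nowhere but r4c6 ⇒ r4c6=8.
Step 16. [r9c5∈{7}] r9c5 is down to just 7. So r9c5=7.
Step 17. [r9c6∈{3}] only 3 remains possible at r9c6, so r9c6=3.
Step 18. [r5c6∈{9}] nothing but 9 survives at r5c6 ⇒ r5c6=9.
Step 19. [r3c8∈{1}] only 1 remains possible at r3c8 ⇒ r3c8=1.
Step 20. [r8c9∈{4}] r8c9's peers cover all but 4 ⇒ r8c9=4.
Step 21. [r4c1∈{4}] r4c1 is down to just 4. So r4c1=4.
Step 22. [r4c8∈{2}] nothing but 2 survives at r4c8, so r4c8=2.
Step 23. [r2c7∈{9}] only 9 remains possible at r2c7, so r2c7=9.
Step 24. [r5c1∈{7}] nothing but 7 survives at r5c1, so r5c1=7.
Step 25. [r2c8∈{8}] only 8 remains possible at r2c8 ⇒ r2c8=8.
Step 26. [r7c5∈{9}] r7c5 is down to just 9 ⇒ r7c5=9.
Step 27. [r6c6∈{2}] only 2 remains possible at r6c6, so r6c6=2.
Step 28. [r2c4∈{3}] only 3 remains possible at r2c4. So r2c4=3.
Step 29. [r1c5∈{5}] r1c5 is down to just 5, so r1c5=5.
Step 30. [r1c7∈{2}] r1c7's peers cover all but 2. So r1c7=2.
Step 31. [r4c2∈{9}] r4c2's peers cover all but 9 ⇒ r4c2=9.
Step 32. [r7c2∈{6}] r7c2 is down to just 6. So r7c2=6.
Step 33. [r1c2∈{8}] r1c2 has the single candidate 8. So r1c2=8.
Step 34. [r5c5∈{1}] r5c5 is down to just 1, so r5c5=1.
Step 35. [r9c7∈{6}] r9c7 has the single candidate 6 ⇒ r9c7=6.
Step 36. [r6c2∈{3}] only 3 remains possible at r6c2. So r6c2=3.
Step 37. [r3c9∈{3}] r3c9's peers cover all but 3. So r3c9=3.
Step 38. [r1c9∈{7}] r1c9 is down to just 7, so r1c9=7.
Step 39. [r8c5∈{8}] r8c5's peers cover all but 8. So r8c5=8.
Step 40. [r8c3∈{7}] only 7 remains possible at r8c3 ⇒ r8c3=7.
Step 41. [r3c6∈{6}] r3c6 is down to just 6 ⇒ r3c6=6.
Step 42. [r9c3∈{5}] nothing but 5 survives at r9c3, so r9c3=5.

Answer: 6 8 3 9 5 1 2 4 7 / 5 1 4 3 2 7 9 8 6 / 2 7 9 8 4 6 5 1 3 / 4 9 6 5 3 8 7 2 1 / 7 5 2 4 1 9 3 6 8 / 1 3 8 7 6 2 4 5 9 / 3 6 1 2 9 4 8 7 5 / 9 2 7 6 8 5 1 3 4 / 8 4 5 1 7 3 6 9 2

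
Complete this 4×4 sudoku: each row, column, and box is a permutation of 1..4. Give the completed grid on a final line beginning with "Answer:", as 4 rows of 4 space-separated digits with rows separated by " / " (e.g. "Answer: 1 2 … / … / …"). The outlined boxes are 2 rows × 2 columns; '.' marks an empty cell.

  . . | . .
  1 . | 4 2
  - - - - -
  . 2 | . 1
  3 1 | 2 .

Step 1. [r1c2∈{3,4}] across col 2, 4 lands solely at r1c2, so r1c2=4.
Step 2. [r1c3∈{1,3}] across row 1, 1 lands solely at r1c3. So r1c3=1.
Step 3. [r3c1∈{4}] only 4 remains possible at r3c1, so r3c1=4.
Step 4. [r3c3∈{3}] r3c3 is down to just 3, so r3c3=3.
Step 5. [r4c4∈{4}] nothing but 4 survives at r4c4, so r4c4=4.
Step 6. [r2c2∈{3}] r2c2 has the single candidate 3. So r2c2=3.
Step 7. [r1c4∈{3}] r1c4's peers cover all but 3, so r1c4=3.
Step 8. [r1c1∈{2}] r1c1 has the single candidate 2, so r1c1=2.

Answer: 2 4 1 3 / 1 3 4 2 / 4 2 3 1 / 3 1 2 4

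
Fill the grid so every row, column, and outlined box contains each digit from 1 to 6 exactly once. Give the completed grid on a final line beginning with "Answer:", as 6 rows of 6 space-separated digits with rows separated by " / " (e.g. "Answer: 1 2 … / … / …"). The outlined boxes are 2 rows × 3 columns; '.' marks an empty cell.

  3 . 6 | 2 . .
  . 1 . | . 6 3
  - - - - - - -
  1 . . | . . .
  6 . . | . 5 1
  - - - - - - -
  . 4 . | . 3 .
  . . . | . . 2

Step 1. [r6c1∈{5}] nothing but 5 survives at r6c1. So r6c1=5.
Step 2. [r2c1∈{2,4}] r2c1 is the only open cell in col 1 admitting 4, so r2c1=4.
Step 3. [r2c3∈{2,5}] 2 has one home in row 2: r2c3. So r2c3=2.
Step 4. [r3c3∈{3,4,5}] col 3 places 5 nowhere but r3c3, so r3c3=5.
Step 5. [r5c3∈{1}] only 1 remains possible at r5c3, so r5c3=1.
Step 6. [r6c4∈{1,4,6}] 1 has one home in col 4: r6c4, so r6c4=1.
Step 7. [r6c5∈{4}] nothing but 4 survives at r6c5. So r6c5=4.
Step 8. [r4c2∈{2,3}] in row 4, 2 fits only at r4c2. So r4c2=2.
Step 9. [r3c2∈{3}] r3c2 is down to just 3. So r3c2=3.
Step 10. [r2c4∈{5}] only 5 remains possible at r2c4, so r2c4=5.
Step 11. [r5c4∈{6}] r5c4 is down to just 6 ⇒ r5c4=6.
Step 12. [r3c4∈{4}] only 4 remains possible at r3c4, so r3c4=4.
Step 13. [r1c6∈{4}] only 4 remains possible at r1c6, so r1c6=4.
Step 14. [r1c2∈{5}] only 5 remains possible at r1c2 ⇒ r1c2=5.
Step 15. [r5c1∈{2}] r5c1 has the single candidate 2, so r5c1=2.
Step 16. [r6c3∈{3}] nothing but 3 survives at r6c3 ⇒ r6c3=3.
Step 17. [r5c6∈{5}] r5c6 has the single candidate 5 ⇒ r5c6=5.
Step 18. [r3c6∈{6}] nothing but 6 survives at r3c6 ⇒ r3c6=6.
Step 19. [r3c5∈{2}] r3c5 has the single candidate 2 ⇒ r3c5=2.
Step 20. [r4c3∈{4}] nothing but 4 survives at r4c3, so r4c3=4.
Step 21. [r1c5∈{1}] only 1 remains possible at r1c5, so r1c5=1.
Step 22. [r6c2∈{6}] only 6 remains possible at r6c2, so r6c2=6.
Step 23. [r4c4∈{3}] only 3 remains possible at r4c4. So r4c4=3.

Answer: 3 5 6 2 1 4 / 4 1 2 5 6 3 / 1 3 5 4 2 6 / 6 2 4 3 5 1 / 2 4 1 6 3 5 / 5 6 3 1 4 2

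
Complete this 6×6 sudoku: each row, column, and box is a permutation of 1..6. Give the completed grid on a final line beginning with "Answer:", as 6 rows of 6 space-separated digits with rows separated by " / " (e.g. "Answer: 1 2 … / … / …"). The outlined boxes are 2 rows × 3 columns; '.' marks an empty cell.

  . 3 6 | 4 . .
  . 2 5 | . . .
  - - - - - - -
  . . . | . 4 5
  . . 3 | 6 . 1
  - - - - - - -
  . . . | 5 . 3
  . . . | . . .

Step 1. [r1c1∈{1}] r1c1 has the single candidate 1 ⇒ r1c1=1.
Step 2. [r4c5∈{2}] r4c5 is down to just 2 ⇒ r4c5=2.
Step 3. [r6c6∈{2,4,6}] 4 has one home in col 6: r6c6, so r6c6=4.
Step 4. [r5c3∈{1,2,4}] across col 3, 4 lands solely at r5c3 ⇒ r5c3=4.
Step 5. [r5c1∈{2,6}] in row 5, 2 fits only at r5c1 ⇒ r5c1=2.
Step 6. [r6c3∈{1}] r6c3 is down to just 1. So r6c3=1.
Step 7. [r5c2∈{6}] r5c2 is down to just 6. So r5c2=6.
Step 8. [r2c5∈{1,3,6}] in col 5, 3 fits only at r2c5 ⇒ r2c5=3.
Step 9. [r4c2∈{4,5}] 4 has one home in col 2: r4c2. So r4c2=4.
Step 10. [r6c2∈{5}] r6c2 is down to just 5. So r6c2=5.
Step 11. [r2c1∈{4}] nothing but 4 survives at r2c1. So r2c1=4.
Step 12. [r3c1∈{6}] r3c1 is down to just 6. So r3c1=6.
Step 13. [r1c5∈{5}] r1c5's peers cover all but 5, so r1c5=5.
Step 14. [r5c5∈{1}] r5c5's peers cover all but 1, so r5c5=1.
Step 15. [r6c4∈{2}] r6c4's peers cover all but 2 ⇒ r6c4=2.
Step 16. [r6c1∈{3}] r6c1 has the single candidate 3. So r6c1=3.
Step 17. [r6c5∈{6}] nothing but 6 survives at r6c5, so r6c5=6.
Step 18. [r2c6∈{6}] r2c6's peers cover all but 6. So r2c6=6.
Step 19. [r3c4∈{3}] r3c4 has the single candidate 3 ⇒ r3c4=3.
Step 20. [r1c6∈{2}] nothing but 2 survives at r1c6, so r1c6=2.
Step 21. [r2c4∈{1}] nothing but 1 survives at r2c4, so r2c4=1.
Step 22. [r4c1∈{5}] only 5 remains possible at r4c1, so r4c1=5.
Step 23. [r3c2∈{1}] r3c2 is down to just 1, so r3c2=1.
Step 24. [r3c3∈{2}] r3c3 is down to just 2, so r3c3=2.

Answer: 1 3 6 4 5 2 / 4 2 5 1 3 6 / 6 1 2 3 4 5 / 5 4 3 6 2 1 / 2 6 4 5 1 3 / 3 5 1 2 6 4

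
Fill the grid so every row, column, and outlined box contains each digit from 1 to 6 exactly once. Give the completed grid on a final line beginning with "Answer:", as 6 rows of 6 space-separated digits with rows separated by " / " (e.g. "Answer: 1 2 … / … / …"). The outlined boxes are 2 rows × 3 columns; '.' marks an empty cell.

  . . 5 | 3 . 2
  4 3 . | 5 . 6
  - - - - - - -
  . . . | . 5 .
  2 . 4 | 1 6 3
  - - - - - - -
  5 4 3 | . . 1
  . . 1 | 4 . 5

Step 1. [r6c1∈{6}] only 6 remains possible at r6c1. So r6c1=6.
Step 2. [r1c1∈{1}] r1c1 is down to just 1. So r1c1=1.
Step 3. [r5c5∈{2}] r5c5 has the single candidate 2 ⇒ r5c5=2.
Step 4. [r3c2∈{1,6}] across row 3, 1 lands solely at r3c2 ⇒ r3c2=1.
Step 5. [r4c2∈{5}] r4c2's peers cover all but 5, so r4c2=5.
Step 6. [r3c6∈{4}] nothing but 4 survives at r3c6, so r3c6=4.
Step 7. [r5c4∈{6}] r5c4 is down to just 6 ⇒ r5c4=6.
Step 8. [r1c5∈{4}] r1c5 has the single candidate 4. So r1c5=4.
Step 9. [r1c2∈{6}] only 6 remains possible at r1c2. So r1c2=6.
Step 10. [r6c5∈{3}] r6c5's peers cover all but 3, so r6c5=3.
Step 11. [r2c5∈{1}] r2c5 has the single candidate 1, so r2c5=1.
Step 12. [r3c1∈{3}] r3c1's peers cover all but 3, so r3c1=3.
Step 13. [r2c3∈{2}] only 2 remains possible at r2c3, so r2c3=2.
Step 14. [r6c2∈{2}] r6c2's peers cover all but 2, so r6c2=2.
Step 15. [r3c3∈{6}] nothing but 6 survives at r3c3 ⇒ r3c3=6.
Step 16. [r3c4∈{2}] r3c4 has the single candidate 2. So r3c4=2.

Answer: 1 6 5 3 4 2 / 4 3 2 5 1 6 / 3 1 6 2 5 4 / 2 5 4 1 6 3 / 5 4 3 6 2 1 / 6 2 1 4 3 5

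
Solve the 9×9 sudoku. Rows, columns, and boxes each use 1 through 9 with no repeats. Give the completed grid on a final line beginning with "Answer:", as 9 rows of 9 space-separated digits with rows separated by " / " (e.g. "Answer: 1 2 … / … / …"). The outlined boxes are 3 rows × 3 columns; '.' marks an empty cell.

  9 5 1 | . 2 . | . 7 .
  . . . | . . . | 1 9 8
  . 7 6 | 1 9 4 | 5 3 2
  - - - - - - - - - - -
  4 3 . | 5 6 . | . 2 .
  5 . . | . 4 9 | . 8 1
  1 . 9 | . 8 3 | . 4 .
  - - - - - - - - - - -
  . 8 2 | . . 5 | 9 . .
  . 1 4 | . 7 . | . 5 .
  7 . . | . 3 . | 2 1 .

Step 1. [r4c7∈{7}] r4c7 is down to just 7 ⇒ r4c7=7.
Step 2. [r7c8∈{6}] r7c8 has the single candidate 6 ⇒ r7c8=6.
Step 3. [r6c7∈{6}] r6c7 has the single candidate 6 ⇒ r6c7=6.
Step 4. [r8c4∈{2,6,8,9}] across row 8, 9 lands solely at r8c4. So r8c4=9.
Step 5. [r6c2∈{2}] nothing but 2 survives at r6c2 ⇒ r6c2=2.
Step 6. [r8c9∈{3}] nothing but 3 survives at r8c9 ⇒ r8c9=3.
Step 7. [r9c9∈{4}] r9c9's peers cover all but 4. So r9c9=4.
Step 8. [r1c4∈{3,6,8}] across row 1, 3 lands solely at r1c4. So r1c4=3.
Step 9. [r1c6∈{6,8}] 8 has one home in row 1: r1c6. So r1c6=8.
Step 10. [r9c6∈{6}] r9c6 has the single candidate 6. So r9c6=6.
Step 11. [r6c4∈{7}] only 7 remains possible at r6c4. So r6c4=7.
Step 12. [r7c1∈{3}] r7c1's peers cover all but 3. So r7c1=3.
Step 13. [r5c7∈{3}] r5c7's peers cover all but 3. So r5c7=3.
Step 14. [r4c3∈{8}] r4c3 is down to just 8 ⇒ r4c3=8.
Step 15. [r5c3∈{7}] r5c3 is down to just 7. So r5c3=7.
Step 16. [r2c4∈{6}] r2c4's peers cover all but 6, so r2c4=6.
Step 17. [r6c9∈{5}] r6c9 is down to just 5. So r6c9=5.
Step 18. [r9c4∈{8}] nothing but 8 survives at r9c4 ⇒ r9c4=8.
Step 19. [r2c2∈{4}] nothing but 4 survives at r2c2 ⇒ r2c2=4.
Step 20. [r2c3∈{3}] r2c3 has the single candidate 3, so r2c3=3.
Step 21. [r2c1∈{2}] only 2 remains possible at r2c1 ⇒ r2c1=2.
Step 22. [r4c9∈{9}] nothing but 9 survives at r4c9 ⇒ r4c9=9.
Step 23. [r9c2∈{9}] r9c2's peers cover all but 9. So r9c2=9.
Step 24. [r4c6∈{1}] nothing but 1 survives at r4c6 ⇒ r4c6=1.
Step 25. [r7c4∈{4}] only 4 remains possible at r7c4, so r7c4=4.
Step 26. [r8c6∈{2}] r8c6's peers cover all but 2. So r8c6=2.
Step 27. [r7c9∈{7}] r7c9 has the single candidate 7 ⇒ r7c9=7.
Step 28. [r5c4∈{2}] r5c4 is down to just 2 ⇒ r5c4=2.
Step 29. [r1c9∈{6}] r1c9 has the single candidate 6, so r1c9=6.
Step 30. [r1c7∈{4}] r1c7 has the single candidate 4. So r1c7=4.
Step 31. [r2c5∈{5}] only 5 remains possible at r2c5, so r2c5=5.
Step 32. [r2c6∈{7}] r2c6 has the single candidate 7 ⇒ r2c6=7.
Step 33. [r7c5∈{1}] r7c5 is down to just 1 ⇒ r7c5=1.
Step 34. [r9c3∈{5}] nothing but 5 survives at r9c3 ⇒ r9c3=5.
Step 35. [r5c2∈{6}] r5c2's peers cover all but 6 ⇒ r5c2=6.
Step 36. [r8c7∈{8}] only 8 remains possible at r8c7 ⇒ r8c7=8.
Step 37. [r3c1∈{8}] r3c1 is down to just 8. So r3c1=8.
Step 38. [r8c1∈{6}] only 6 remains possible at r8c1, so r8c1=6.

Answer: 9 5 1 3 2 8 4 7 6 / 2 4 3 6 5 7 1 9 8 / 8 7 6 1 9 4 5 3 2 / 4 3 8 5 6 1 7 2 9 / 5 6 7 2 4 9 3 8 1 / 1 2 9 7 8 3 6 4 5 / 3 8 2 4 1 5 9 6 7 / 6 1 4 9 7 2 8 5 3 / 7 9 5 8 3 6 2 1 4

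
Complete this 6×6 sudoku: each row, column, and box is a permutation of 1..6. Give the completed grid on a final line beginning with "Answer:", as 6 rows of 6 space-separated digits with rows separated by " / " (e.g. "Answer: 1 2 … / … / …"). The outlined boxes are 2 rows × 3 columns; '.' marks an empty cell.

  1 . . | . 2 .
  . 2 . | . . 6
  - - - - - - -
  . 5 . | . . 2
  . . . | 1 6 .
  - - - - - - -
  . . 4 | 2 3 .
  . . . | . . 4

Step 1. [r6c4∈{5,6}] 6 has one home in col 4: r6c4 ⇒ r6c4=6.
Step 2. [r4c6∈{3,5}] in row 4, 5 fits only at r4c6. So r4c6=5.
Step 3. [r3c4∈{3,4}] across box 4, 3 lands solely at r3c4. So r3c4=3.
Step 4. [r5c1∈{5,6}] in row 5, 5 fits only at r5c1. So r5c1=5.
Step 5. [r2c5∈{1,4,5}] r2c5 is the only open cell in row 2 admitting 1, so r2c5=1.
Step 6. [r5c2∈{1,6}] in row 5, 6 fits only at r5c2. So r5c2=6.
Step 7. [r1c3∈{3,5,6}] across row 1, 6 lands solely at r1c3 ⇒ r1c3=6.
Step 8. [r1c4∈{4,5}] across row 1, 5 lands solely at r1c4. So r1c4=5.
Step 9. [r1c2∈{3,4}] in row 1, 4 fits only at r1c2 ⇒ r1c2=4.
Step 10. [r4c1∈{2,3,4}] r4c1 is the only open cell in row 4 admitting 4, so r4c1=4.
Step 11. [r6c2∈{1,3}] 1 has one home in col 2: r6c2. So r6c2=1.
Step 12. [r2c1∈{3}] r2c1 is down to just 3. So r2c1=3.
Step 13. [r6c3∈{2,3}] in row 6, 3 fits only at r6c3. So r6c3=3.
Step 14. [r2c4∈{4}] r2c4's peers cover all but 4. So r2c4=4.
Step 15. [r6c5∈{5}] only 5 remains possible at r6c5 ⇒ r6c5=5.
Step 16. [r3c1∈{6}] r3c1 has the single candidate 6, so r3c1=6.
Step 17. [r3c5∈{4}] nothing but 4 survives at r3c5. So r3c5=4.
Step 18. [r4c2∈{3}] r4c2 has the single candidate 3, so r4c2=3.
Step 19. [r6c1∈{2}] r6c1 is down to just 2 ⇒ r6c1=2.
Step 20. [r3c3∈{1}] r3c3's peers cover all but 1, so r3c3=1.
Step 21. [r4c3∈{2}] r4c3 has the single candidate 2 ⇒ r4c3=2.
Step 22. [r2c3∈{5}] r2c3 has the single candidate 5. So r2c3=5.
Step 23. [r5c6∈{1}] only 1 remains possible at r5c6. So r5c6=1.
Step 24. [r1c6∈{3}] r1c6 is down to just 3, so r1c6=3.

Answer: 1 4 6 5 2 3 / 3 2 5 4 1 6 / 6 5 1 3 4 2 / 4 3 2 1 6 5 / 5 6 4 2 3 1 / 2 1 3 6 5 4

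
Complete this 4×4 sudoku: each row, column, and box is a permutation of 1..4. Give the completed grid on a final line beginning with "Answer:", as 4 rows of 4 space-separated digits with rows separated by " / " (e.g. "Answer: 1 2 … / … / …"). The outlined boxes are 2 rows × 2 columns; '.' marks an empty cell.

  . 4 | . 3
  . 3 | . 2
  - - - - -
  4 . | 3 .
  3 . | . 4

Step 1. [r1c3∈{1}] only 1 remains possible at r1c3. So r1c3=1.
Step 2. [r4c2∈{1,2}] across row 4, 1 lands solely at r4c2. So r4c2=1.
Step 3. [r4c3∈{2}] r4c3 is down to just 2, so r4c3=2.
Step 4. [r3c4∈{1}] nothing but 1 survives at r3c4 ⇒ r3c4=1.
Step 5. [r1c1∈{2}] only 2 remains possible at r1c1 ⇒ r1c1=2.
Step 6. [r2c1∈{1}] nothing but 1 survives at r2c1, so r2c1=1.
Step 7. [r3c2∈{2}] r3c2's peers cover all but 2. So r3c2=2.
Step 8. [r2c3∈{4}] only 4 remains possible at r2c3 ⇒ r2c3=4.

Answer: 2 4 1 3 / 1 3 4 2 / 4 2 3 1 / 3 1 2 4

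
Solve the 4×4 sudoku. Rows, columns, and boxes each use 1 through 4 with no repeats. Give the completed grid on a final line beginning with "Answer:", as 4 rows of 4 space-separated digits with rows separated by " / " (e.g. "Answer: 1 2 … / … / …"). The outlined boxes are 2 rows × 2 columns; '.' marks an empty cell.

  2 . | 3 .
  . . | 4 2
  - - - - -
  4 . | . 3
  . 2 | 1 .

Step 1. [r2c1∈{1,3}] r2c1 is the only open cell in col 1 admitting 1 ⇒ r2c1=1.
Step 2. [r1c2∈{4}] r1c2 is down to just 4 ⇒ r1c2=4.
Step 3. [r1c4∈{1}] only 1 remains possible at r1c4, so r1c4=1.
Step 4. [r4c4∈{4}] only 4 remains possible at r4c4 ⇒ r4c4=4.
Step 5. [r2c2∈{3}] r2c2 is down to just 3, so r2c2=3.
Step 6. [r3c2∈{1}] nothing but 1 survives at r3c2, so r3c2=1.
Step 7. [r4c1∈{3}] r4c1 is down to just 3, so r4c1=3.
Step 8. [r3c3∈{2}] nothing but 2 survives at r3c3, so r3c3=2.

Answer: 2 4 3 1 / 1 3 4 2 / 4 1 2 3 / 3 2 1 4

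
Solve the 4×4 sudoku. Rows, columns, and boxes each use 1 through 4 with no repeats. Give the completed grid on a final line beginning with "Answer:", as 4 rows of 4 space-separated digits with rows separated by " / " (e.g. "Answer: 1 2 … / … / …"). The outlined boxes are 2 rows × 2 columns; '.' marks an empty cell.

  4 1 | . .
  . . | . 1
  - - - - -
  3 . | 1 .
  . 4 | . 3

Step 1. [r4c3∈{2}] r4c3's peers cover all but 2, so r4c3=2.
Step 2. [r2c2∈{2,3}] col 2 places 3 nowhere but r2c2, so r2c2=3.
Step 3. [r1c3∈{3}] r1c3 has the single candidate 3 ⇒ r1c3=3.
Step 4. [r4c1∈{1}] r4c1 has the single candidate 1 ⇒ r4c1=1.
Step 5. [r2c1∈{2}] r2c1 has the single candidate 2, so r2c1=2.
Step 6. [r1c4∈{2}] r1c4 has the single candidate 2, so r1c4=2.
Step 7. [r3c2∈{2}] r3c2 has the single candidate 2 ⇒ r3c2=2.
Step 8. [r3c4∈{4}] r3c4's peers cover all but 4 ⇒ r3c4=4.
Step 9. [r2c3∈{4}] r2c3 has the single candidate 4, so r2c3=4.

Answer: 4 1 3 2 / 2 3 4 1 / 3 2 1 4 / 1 4 2 3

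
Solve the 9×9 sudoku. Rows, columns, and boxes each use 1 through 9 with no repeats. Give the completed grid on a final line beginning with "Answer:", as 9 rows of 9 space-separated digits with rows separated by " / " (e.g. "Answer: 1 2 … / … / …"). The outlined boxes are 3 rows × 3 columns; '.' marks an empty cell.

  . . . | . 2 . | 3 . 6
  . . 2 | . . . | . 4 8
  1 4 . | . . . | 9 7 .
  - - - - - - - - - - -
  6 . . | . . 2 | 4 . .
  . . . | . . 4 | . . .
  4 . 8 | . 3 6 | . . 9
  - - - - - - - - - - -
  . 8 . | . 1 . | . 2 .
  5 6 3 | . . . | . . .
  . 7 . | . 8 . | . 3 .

Step 1. [r1c4∈{1,4,5,7,8,9}] r1c4 is the only open cell in row 1 admitting 4, so r1c4=4.
Step 2. [r7c1∈{9}] r7c1's peers cover all but 9, so r7c1=9.
Step 3. [r9c3∈{1,4}] in box 7, 1 fits only at r9c3 ⇒ r9c3=1.
Step 4. [r8c8∈{1,8,9}] across col 8, 9 lands solely at r8c8 ⇒ r8c8=9.
Step 5. [r8c6∈{7}] only 7 remains possible at r8c6, so r8c6=7.
Step 6. [r5c8∈{1,5,6,8}] across col 8, 6 lands solely at r5c8 ⇒ r5c8=6.
Step 7. [r4c8∈{1,5,8}] r4c8 is the only open cell in col 8 admitting 8, so r4c8=8.
Step 8. [r5c4∈{1,5,7,8,9}] r5c4 is the only open cell in row 5 admitting 8, so r5c4=8.
Step 9. [r3c3∈{5,6}] across col 3, 6 lands solely at r3c3. So r3c3=6.
Step 10. [r3c5∈{5}] r3c5's peers cover all but 5 ⇒ r3c5=5.
Step 11. [r3c4∈{3}] r3c4 is down to just 3, so r3c4=3.
Step 12. [r2c5∈{6,7,9}] r2c5 is the only open cell in col 5 admitting 6. So r2c5=6.
Step 13. [r2c4∈{1,7,9}] 7 has one home in box 2: r2c4. So r2c4=7.
Step 14. [r6c7∈{1,2,5,7}] across row 6, 7 lands solely at r6c7 ⇒ r6c7=7.
Step 15. [r5c7∈{1,2,5}] col 7 places 2 nowhere but r5c7. So r5c7=2.
Step 16. [r9c9∈{4,5}] in row 9, 4 fits only at r9c9. So r9c9=4.
Step 17. [r8c9∈{1}] r8c9 has the single candidate 1. So r8c9=1.
Step 18. [r5c2∈{1,3,5,9}] across row 5, 1 lands solely at r5c2. So r5c2=1.
Step 19. [r2c7∈{1,5}] in col 7, 1 fits only at r2c7, so r2c7=1.
Step 20. [r2c2∈{3,5,9}] r2c2 is the only open cell in row 2 admitting 5. So r2c2=5.
Step 21. [r1c2∈{9}] nothing but 9 survives at r1c2. So r1c2=9.
Step 22. [r4c4∈{1,5,9}] r4c4 is the only open cell in row 4 admitting 1, so r4c4=1.
Step 23. [r9c4∈{2,5,6,9}] across col 4, 9 lands solely at r9c4. So r9c4=9.
Step 24. [r1c3∈{7}] r1c3 is down to just 7 ⇒ r1c3=7.
Step 25. [r9c6∈{5}] only 5 remains possible at r9c6, so r9c6=5.
Step 26. [r7c7∈{5,6}] across col 7, 5 lands solely at r7c7. So r7c7=5.
Step 27. [r4c5∈{7,9}] in row 4, 7 fits only at r4c5 ⇒ r4c5=7.
Step 28. [r4c2∈{3}] only 3 remains possible at r4c2 ⇒ r4c2=3.
Step 29. [r4c9∈{5}] r4c9 is down to just 5 ⇒ r4c9=5.
Step 30. [r4c3∈{9}] only 9 remains possible at r4c3, so r4c3=9.
Step 31. [r3c6∈{8}] nothing but 8 survives at r3c6, so r3c6=8.
Step 32. [r1c6∈{1}] only 1 remains possible at r1c6, so r1c6=1.
Step 33. [r5c1∈{7}] r5c1 has the single candidate 7. So r5c1=7.
Step 34. [r2c1∈{3}] r2c1's peers cover all but 3. So r2c1=3.
Step 35. [r3c9∈{2}] only 2 remains possible at r3c9. So r3c9=2.
Step 36. [r6c8∈{1}] only 1 remains possible at r6c8, so r6c8=1.
Step 37. [r7c3∈{4}] r7c3 has the single candidate 4. So r7c3=4.
Step 38. [r2c6∈{9}] nothing but 9 survives at r2c6. So r2c6=9.
Step 39. [r7c9∈{7}] nothing but 7 survives at r7c9, so r7c9=7.
Step 40. [r5c9∈{3}] r5c9 has the single candidate 3 ⇒ r5c9=3.
Step 41. [r9c1∈{2}] r9c1's peers cover all but 2, so r9c1=2.
Step 42. [r5c3∈{5}] r5c3 has the single candidate 5 ⇒ r5c3=5.
Step 43. [r9c7∈{6}] r9c7 is down to just 6, so r9c7=6.
Step 44. [r1c1∈{8}] r1c1 has the single candidate 8 ⇒ r1c1=8.
Step 45. [r7c6∈{3}] r7c6 is down to just 3, so r7c6=3.
Step 46. [r6c2∈{2}] only 2 remains possible at r6c2, so r6c2=2.
Step 47. [r8c5∈{4}] r8c5 is down to just 4. So r8c5=4.
Step 48. [r7c4∈{6}] r7c4's peers cover all but 6. So r7c4=6.
Step 49. [r6c4∈{5}] nothing but 5 survives at r6c4 ⇒ r6c4=5.
Step 50. [r8c7∈{8}] nothing but 8 survives at r8c7, so r8c7=8.
Step 51. [r1c8∈{5}] nothing but 5 survives at r1c8, so r1c8=5.
Step 52. [r5c5∈{9}] r5c5 has the single candidate 9. So r5c5=9.
Step 53. [r8c4∈{2}] only 2 remains possible at r8c4 ⇒ r8c4=2.

Answer: 8 9 7 4 2 1 3 5 6 / 3 5 2 7 6 9 1 4 8 / 1 4 6 3 5 8 9 7 2 / 6 3 9 1 7 2 4 8 5 / 7 1 5 8 9 4 2 6 3 / 4 2 8 5 3 6 7 1 9 / 9 8 4 6 1 3 5 2 7 / 5 6 3 2 4 7 8 9 1 / 2 7 1 9 8 5 6 3 4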